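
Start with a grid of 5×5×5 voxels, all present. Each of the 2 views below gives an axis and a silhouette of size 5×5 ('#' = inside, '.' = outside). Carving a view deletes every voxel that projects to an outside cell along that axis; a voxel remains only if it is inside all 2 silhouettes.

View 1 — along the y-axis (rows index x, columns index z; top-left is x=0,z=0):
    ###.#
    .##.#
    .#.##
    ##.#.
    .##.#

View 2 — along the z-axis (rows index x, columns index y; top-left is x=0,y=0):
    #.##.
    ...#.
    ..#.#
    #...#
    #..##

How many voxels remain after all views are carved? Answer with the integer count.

voxel count = 36

full grid |V| = 125
  1. axis=1 (XZ plane), |mask|=16  ⇒  voxels=80
  2. axis=2 (XY plane), |mask|=11  ⇒  voxels=36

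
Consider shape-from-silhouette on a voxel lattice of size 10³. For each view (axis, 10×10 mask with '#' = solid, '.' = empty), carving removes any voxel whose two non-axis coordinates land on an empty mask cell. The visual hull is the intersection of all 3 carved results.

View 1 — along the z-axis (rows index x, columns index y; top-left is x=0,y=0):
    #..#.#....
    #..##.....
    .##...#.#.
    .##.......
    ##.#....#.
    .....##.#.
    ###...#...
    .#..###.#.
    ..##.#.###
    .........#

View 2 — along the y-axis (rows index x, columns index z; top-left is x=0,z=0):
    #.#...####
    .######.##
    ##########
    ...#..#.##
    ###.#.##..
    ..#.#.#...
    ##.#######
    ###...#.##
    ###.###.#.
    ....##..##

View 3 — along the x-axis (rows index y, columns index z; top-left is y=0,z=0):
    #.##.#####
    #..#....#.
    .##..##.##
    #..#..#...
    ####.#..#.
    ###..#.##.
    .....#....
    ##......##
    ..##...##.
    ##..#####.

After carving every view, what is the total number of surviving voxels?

start: 10×10×10 = 1000 voxels
step 1: project along z, AND mask (35/100) → |grid| = 350
step 2: project along y, AND mask (63/100) → |grid| = 235
step 3: project along x, AND mask (48/100) → |grid| = 109

109 voxels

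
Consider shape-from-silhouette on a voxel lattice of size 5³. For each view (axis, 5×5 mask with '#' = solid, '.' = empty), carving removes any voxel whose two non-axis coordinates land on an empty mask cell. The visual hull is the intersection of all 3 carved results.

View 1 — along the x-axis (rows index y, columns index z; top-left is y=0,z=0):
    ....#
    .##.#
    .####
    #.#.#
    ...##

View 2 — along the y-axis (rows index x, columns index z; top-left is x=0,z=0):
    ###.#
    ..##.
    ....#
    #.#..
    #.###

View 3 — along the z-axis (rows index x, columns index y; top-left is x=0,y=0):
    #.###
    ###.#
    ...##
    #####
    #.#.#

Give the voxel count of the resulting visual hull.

initial block: 5^3 = 125
V1 x: intersect with YZ mask (13 set) -- 65 left
V2 y: intersect with XZ mask (13 set) -- 36 left
V3 z: intersect with XY mask (18 set) -- 24 left

24 voxels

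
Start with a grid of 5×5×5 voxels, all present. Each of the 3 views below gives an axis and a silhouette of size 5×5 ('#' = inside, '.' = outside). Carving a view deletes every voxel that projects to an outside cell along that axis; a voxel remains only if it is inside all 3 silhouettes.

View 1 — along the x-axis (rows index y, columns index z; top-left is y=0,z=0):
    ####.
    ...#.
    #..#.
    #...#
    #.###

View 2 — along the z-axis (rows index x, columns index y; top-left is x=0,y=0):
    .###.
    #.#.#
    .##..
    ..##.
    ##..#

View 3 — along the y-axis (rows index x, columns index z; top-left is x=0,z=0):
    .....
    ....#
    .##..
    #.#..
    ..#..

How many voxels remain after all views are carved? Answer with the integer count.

start: 5×5×5 = 125 voxels
carve view 1 (along x, YZ-mask fill 13/25): 65 voxels remain
carve view 2 (along z, XY-mask fill 13/25): 31 voxels remain
carve view 3 (along y, XZ-mask fill 6/25): 5 voxels remain

voxel count = 5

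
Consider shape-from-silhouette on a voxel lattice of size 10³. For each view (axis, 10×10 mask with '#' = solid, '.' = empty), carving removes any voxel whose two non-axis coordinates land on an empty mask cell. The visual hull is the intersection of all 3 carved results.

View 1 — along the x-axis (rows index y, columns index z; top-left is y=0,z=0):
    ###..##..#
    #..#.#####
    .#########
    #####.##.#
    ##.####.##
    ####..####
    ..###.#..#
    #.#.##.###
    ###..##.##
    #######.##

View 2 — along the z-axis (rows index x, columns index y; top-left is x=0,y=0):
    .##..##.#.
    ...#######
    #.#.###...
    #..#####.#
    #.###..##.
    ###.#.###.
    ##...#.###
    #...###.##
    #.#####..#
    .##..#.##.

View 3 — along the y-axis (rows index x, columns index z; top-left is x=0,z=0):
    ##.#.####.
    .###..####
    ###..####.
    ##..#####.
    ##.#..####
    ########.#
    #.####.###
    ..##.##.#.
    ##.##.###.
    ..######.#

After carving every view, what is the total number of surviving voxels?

|visual hull| = 314

before carving: 1000 voxels (10×10×10)
  1. axis=0 (YZ plane), |mask|=74  ⇒  voxels=740
  2. axis=2 (XY plane), |mask|=61  ⇒  voxels=447
  3. axis=1 (XZ plane), |mask|=71  ⇒  voxels=314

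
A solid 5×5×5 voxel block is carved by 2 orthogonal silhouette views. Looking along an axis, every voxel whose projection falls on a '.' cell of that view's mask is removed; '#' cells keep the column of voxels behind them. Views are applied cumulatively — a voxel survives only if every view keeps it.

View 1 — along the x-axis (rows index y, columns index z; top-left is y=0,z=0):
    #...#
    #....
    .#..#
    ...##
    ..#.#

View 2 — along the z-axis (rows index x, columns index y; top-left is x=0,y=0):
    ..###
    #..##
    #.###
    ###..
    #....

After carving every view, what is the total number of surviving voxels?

voxel count = 27

initial block: 5^3 = 125
step 1: project along x, AND mask (9/25) → |grid| = 45
step 2: project along z, AND mask (14/25) → |grid| = 27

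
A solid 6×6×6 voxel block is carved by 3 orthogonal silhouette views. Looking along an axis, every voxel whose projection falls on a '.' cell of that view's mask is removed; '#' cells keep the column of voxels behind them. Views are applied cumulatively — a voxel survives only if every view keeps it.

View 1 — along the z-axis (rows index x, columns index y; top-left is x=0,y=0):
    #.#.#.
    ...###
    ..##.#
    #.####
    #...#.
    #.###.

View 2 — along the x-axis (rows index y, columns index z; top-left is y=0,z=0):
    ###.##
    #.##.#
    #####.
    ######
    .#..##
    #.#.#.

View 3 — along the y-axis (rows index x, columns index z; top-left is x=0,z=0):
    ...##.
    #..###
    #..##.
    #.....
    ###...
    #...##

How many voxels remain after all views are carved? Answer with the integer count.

38 voxels

before carving: 216 voxels (6×6×6)
after view 1 [z-axis, 20 of 36 cells solid] → remaining = 120
after view 2 [x-axis, 26 of 36 cells solid] → remaining = 88
after view 3 [y-axis, 16 of 36 cells solid] → remaining = 38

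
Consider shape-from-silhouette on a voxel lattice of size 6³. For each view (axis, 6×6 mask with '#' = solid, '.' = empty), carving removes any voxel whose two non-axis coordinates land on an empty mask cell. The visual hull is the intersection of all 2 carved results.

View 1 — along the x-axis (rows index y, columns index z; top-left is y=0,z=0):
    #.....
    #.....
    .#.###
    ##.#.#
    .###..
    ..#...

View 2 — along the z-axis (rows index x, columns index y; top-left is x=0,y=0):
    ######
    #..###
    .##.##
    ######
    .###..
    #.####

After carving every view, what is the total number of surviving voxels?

before carving: 216 voxels (6×6×6)
carve view 1 (along x, YZ-mask fill 14/36): 84 voxels remain
carve view 2 (along z, XY-mask fill 28/36): 68 voxels remain

|visual hull| = 68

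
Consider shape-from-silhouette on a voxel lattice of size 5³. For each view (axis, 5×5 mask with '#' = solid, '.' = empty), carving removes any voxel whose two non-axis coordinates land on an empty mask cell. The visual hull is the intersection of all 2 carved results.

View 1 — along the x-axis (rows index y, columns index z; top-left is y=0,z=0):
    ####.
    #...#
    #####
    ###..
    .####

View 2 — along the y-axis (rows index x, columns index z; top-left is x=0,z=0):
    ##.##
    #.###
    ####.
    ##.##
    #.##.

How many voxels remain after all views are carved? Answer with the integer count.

|visual hull| = 68

start: 5×5×5 = 125 voxels
V1 x: intersect with YZ mask (18 set) -- 90 left
V2 y: intersect with XZ mask (19 set) -- 68 left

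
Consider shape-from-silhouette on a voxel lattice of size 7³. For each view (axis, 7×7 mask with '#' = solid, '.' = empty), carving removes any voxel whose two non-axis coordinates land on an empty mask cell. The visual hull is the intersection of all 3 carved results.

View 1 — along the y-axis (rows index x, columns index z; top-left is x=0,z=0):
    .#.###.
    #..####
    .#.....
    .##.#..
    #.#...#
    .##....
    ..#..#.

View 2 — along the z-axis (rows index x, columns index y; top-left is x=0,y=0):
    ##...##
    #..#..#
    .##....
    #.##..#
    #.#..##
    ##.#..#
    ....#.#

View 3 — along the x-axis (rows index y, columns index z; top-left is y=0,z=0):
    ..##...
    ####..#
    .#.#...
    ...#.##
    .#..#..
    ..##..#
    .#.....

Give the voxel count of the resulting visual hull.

21 voxels

full grid |V| = 343
[1] y-view keeps 20 columns → grid now 140
[2] z-view keeps 23 columns → grid now 69
[3] x-view keeps 18 columns → grid now 21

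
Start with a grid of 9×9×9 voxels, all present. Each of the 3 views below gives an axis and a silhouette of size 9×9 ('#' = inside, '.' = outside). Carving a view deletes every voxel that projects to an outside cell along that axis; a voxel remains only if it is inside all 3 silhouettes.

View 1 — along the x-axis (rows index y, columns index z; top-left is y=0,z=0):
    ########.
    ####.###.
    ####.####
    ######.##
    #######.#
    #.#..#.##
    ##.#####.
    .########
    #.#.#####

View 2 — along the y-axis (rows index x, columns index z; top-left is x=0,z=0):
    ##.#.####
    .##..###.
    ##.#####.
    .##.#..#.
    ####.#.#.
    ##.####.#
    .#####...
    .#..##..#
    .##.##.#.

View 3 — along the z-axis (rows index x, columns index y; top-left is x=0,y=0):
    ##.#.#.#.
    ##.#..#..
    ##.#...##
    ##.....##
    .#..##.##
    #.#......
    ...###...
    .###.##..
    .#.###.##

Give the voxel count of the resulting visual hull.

remaining voxels: 177

start: 9×9×9 = 729 voxels
  1. axis=0 (YZ plane), |mask|=66  ⇒  voxels=594
  2. axis=1 (XZ plane), |mask|=50  ⇒  voxels=372
  3. axis=2 (XY plane), |mask|=39  ⇒  voxels=177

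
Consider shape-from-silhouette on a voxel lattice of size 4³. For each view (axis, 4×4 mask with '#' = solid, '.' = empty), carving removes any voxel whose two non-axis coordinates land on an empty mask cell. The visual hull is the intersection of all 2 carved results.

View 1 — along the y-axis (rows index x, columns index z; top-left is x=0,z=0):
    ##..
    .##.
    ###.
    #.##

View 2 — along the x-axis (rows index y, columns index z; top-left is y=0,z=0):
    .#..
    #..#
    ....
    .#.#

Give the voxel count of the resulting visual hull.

11 voxels

initial block: 4^3 = 64
[1] y-view keeps 10 columns → grid now 40
[2] x-view keeps 5 columns → grid now 11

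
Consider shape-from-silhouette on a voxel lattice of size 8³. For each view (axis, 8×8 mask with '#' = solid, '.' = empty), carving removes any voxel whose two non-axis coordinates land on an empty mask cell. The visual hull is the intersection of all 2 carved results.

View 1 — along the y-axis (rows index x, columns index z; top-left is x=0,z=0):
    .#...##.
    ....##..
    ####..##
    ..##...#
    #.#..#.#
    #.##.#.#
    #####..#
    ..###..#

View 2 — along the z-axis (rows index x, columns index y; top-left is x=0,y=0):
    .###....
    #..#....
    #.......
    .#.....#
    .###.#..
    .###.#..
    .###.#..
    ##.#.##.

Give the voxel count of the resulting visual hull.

start: 8×8×8 = 512 voxels
step 1: project along y, AND mask (33/64) → |grid| = 264
step 2: project along z, AND mask (25/64) → |grid| = 105

|visual hull| = 105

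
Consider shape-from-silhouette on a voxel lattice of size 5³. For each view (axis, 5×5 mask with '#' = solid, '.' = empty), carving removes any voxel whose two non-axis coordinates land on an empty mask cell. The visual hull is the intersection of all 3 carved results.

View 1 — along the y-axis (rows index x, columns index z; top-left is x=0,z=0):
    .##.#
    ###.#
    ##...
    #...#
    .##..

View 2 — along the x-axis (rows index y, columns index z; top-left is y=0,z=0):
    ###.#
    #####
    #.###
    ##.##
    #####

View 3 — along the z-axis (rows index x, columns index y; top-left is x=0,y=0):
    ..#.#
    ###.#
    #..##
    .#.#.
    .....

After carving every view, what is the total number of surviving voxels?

before carving: 125 voxels (5×5×5)
carve view 1 (along y, XZ-mask fill 13/25): 65 voxels remain
carve view 2 (along x, YZ-mask fill 22/25): 58 voxels remain
carve view 3 (along z, XY-mask fill 11/25): 30 voxels remain

30 voxels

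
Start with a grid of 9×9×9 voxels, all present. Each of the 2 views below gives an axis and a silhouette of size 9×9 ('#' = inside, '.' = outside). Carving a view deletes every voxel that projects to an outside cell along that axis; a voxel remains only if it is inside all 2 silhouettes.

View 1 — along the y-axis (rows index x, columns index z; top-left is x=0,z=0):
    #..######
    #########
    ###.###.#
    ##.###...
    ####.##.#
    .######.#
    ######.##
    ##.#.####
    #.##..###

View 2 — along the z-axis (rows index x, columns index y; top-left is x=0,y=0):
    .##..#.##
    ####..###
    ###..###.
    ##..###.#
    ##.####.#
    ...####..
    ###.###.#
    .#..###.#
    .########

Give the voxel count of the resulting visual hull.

start: 9×9×9 = 729 voxels
  1. axis=1 (XZ plane), |mask|=63  ⇒  voxels=567
  2. axis=2 (XY plane), |mask|=55  ⇒  voxels=386

386 voxels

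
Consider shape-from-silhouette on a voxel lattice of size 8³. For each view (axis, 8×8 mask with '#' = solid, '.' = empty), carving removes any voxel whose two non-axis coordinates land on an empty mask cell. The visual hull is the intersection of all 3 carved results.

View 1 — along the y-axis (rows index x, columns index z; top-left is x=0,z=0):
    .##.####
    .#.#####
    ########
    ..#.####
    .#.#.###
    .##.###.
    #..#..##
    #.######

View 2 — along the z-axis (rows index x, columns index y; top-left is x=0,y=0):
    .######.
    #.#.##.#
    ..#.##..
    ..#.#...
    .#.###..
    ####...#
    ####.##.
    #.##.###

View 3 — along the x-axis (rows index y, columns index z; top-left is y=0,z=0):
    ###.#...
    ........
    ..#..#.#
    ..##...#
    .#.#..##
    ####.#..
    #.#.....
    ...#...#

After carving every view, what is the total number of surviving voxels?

voxel count = 81

full grid |V| = 512
[1] y-view keeps 46 columns → grid now 368
[2] z-view keeps 37 columns → grid now 211
[3] x-view keeps 23 columns → grid now 81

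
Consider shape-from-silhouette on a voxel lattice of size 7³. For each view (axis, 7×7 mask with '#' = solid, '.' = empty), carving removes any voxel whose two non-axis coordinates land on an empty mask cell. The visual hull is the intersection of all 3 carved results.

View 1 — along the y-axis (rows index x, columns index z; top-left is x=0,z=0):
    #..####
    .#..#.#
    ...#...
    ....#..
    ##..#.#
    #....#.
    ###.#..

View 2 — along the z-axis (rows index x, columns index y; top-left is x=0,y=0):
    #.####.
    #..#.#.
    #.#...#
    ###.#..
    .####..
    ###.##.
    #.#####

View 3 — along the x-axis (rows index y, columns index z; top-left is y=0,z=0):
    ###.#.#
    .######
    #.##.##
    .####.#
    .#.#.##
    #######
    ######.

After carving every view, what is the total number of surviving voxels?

66 voxels

before carving: 343 voxels (7×7×7)
V1 y: intersect with XZ mask (20 set) -- 140 left
V2 z: intersect with XY mask (30 set) -- 91 left
V3 x: intersect with YZ mask (38 set) -- 66 left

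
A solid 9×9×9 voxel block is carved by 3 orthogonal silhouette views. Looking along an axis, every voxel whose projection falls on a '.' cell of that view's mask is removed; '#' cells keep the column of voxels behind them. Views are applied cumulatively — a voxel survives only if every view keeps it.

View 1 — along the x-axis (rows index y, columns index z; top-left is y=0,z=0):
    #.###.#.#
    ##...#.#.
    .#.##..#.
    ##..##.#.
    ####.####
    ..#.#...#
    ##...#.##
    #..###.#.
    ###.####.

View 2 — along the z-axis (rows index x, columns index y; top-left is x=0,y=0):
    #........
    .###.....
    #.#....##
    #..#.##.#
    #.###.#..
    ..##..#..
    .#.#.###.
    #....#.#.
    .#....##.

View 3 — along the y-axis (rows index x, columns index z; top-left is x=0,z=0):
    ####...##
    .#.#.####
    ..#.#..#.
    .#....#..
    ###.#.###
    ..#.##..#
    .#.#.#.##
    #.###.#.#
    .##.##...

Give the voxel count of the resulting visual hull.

voxel count = 86

before carving: 729 voxels (9×9×9)
after view 1 [x-axis, 47 of 81 cells solid] → remaining = 423
after view 2 [z-axis, 32 of 81 cells solid] → remaining = 159
after view 3 [y-axis, 43 of 81 cells solid] → remaining = 86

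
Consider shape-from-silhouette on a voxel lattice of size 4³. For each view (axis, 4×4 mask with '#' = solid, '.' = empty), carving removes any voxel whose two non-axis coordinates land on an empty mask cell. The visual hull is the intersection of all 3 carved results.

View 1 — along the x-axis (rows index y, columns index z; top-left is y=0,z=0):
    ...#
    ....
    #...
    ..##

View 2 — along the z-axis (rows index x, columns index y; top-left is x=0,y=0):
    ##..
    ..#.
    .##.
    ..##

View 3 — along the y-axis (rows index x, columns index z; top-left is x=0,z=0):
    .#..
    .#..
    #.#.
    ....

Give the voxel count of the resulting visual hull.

before carving: 64 voxels (4×4×4)
carve view 1 (along x, YZ-mask fill 4/16): 16 voxels remain
carve view 2 (along z, XY-mask fill 7/16): 6 voxels remain
carve view 3 (along y, XZ-mask fill 4/16): 1 voxels remain

|visual hull| = 1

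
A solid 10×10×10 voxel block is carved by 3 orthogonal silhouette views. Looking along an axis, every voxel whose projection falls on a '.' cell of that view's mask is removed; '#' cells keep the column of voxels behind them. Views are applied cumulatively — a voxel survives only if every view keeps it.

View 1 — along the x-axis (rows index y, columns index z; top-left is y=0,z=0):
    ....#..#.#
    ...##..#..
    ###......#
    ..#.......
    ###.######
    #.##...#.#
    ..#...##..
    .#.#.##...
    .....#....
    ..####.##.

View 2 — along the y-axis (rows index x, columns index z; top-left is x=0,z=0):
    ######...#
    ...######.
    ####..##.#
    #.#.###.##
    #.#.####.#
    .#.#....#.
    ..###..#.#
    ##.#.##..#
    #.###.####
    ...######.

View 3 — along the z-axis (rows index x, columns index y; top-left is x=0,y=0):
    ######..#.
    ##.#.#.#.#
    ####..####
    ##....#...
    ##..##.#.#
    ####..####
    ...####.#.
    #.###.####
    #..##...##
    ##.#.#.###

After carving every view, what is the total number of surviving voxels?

before carving: 1000 voxels (10×10×10)
carve view 1 (along x, YZ-mask fill 39/100): 390 voxels remain
carve view 2 (along y, XZ-mask fill 62/100): 245 voxels remain
carve view 3 (along z, XY-mask fill 63/100): 146 voxels remain

|visual hull| = 146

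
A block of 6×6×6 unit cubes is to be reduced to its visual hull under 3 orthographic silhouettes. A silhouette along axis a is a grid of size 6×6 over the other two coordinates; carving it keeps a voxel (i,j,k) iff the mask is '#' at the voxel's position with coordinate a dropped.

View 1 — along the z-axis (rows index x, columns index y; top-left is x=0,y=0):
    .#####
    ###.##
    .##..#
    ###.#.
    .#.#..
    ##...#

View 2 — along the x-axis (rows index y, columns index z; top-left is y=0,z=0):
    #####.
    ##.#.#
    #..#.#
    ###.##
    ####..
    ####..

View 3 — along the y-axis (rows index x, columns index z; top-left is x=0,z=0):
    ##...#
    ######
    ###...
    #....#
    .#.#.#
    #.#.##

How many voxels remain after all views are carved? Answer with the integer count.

full grid |V| = 216
step 1: project along z, AND mask (22/36) → |grid| = 132
step 2: project along x, AND mask (25/36) → |grid| = 89
step 3: project along y, AND mask (21/36) → |grid| = 56

|visual hull| = 56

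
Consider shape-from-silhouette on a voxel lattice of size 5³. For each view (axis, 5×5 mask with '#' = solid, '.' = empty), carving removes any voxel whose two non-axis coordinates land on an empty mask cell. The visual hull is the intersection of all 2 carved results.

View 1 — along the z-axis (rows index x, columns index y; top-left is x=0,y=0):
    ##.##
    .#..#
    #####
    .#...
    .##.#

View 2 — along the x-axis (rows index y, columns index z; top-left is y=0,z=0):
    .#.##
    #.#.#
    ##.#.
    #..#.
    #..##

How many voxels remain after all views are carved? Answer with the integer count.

|visual hull| = 43

before carving: 125 voxels (5×5×5)
[1] z-view keeps 15 columns → grid now 75
[2] x-view keeps 14 columns → grid now 43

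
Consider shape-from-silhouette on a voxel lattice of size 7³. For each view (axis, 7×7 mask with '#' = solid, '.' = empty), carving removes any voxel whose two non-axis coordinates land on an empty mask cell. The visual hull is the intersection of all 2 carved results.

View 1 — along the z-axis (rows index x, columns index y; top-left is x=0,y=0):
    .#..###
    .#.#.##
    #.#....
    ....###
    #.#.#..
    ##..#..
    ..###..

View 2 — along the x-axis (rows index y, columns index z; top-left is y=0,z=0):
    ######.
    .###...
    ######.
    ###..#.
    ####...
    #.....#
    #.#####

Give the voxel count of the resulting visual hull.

before carving: 343 voxels (7×7×7)
  1. axis=2 (XY plane), |mask|=22  ⇒  voxels=154
  2. axis=0 (YZ plane), |mask|=31  ⇒  voxels=97

97 voxels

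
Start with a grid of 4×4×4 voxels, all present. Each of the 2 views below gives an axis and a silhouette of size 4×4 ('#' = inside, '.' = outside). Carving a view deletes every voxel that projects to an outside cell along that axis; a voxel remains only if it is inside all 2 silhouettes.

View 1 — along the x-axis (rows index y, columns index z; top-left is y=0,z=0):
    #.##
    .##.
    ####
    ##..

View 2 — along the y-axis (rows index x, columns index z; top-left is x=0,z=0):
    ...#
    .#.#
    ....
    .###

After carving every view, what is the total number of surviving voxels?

15 voxels

full grid |V| = 64
after view 1 [x-axis, 11 of 16 cells solid] → remaining = 44
after view 2 [y-axis, 6 of 16 cells solid] → remaining = 15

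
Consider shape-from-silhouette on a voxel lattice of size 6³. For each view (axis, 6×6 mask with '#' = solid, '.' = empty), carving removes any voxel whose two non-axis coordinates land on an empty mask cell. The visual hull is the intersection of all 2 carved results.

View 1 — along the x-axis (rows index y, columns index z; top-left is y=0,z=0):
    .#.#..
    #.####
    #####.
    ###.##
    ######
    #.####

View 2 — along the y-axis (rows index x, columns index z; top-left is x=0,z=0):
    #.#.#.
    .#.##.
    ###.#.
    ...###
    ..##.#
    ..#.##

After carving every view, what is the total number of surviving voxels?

|visual hull| = 90

initial block: 6^3 = 216
[1] x-view keeps 28 columns → grid now 168
[2] y-view keeps 19 columns → grid now 90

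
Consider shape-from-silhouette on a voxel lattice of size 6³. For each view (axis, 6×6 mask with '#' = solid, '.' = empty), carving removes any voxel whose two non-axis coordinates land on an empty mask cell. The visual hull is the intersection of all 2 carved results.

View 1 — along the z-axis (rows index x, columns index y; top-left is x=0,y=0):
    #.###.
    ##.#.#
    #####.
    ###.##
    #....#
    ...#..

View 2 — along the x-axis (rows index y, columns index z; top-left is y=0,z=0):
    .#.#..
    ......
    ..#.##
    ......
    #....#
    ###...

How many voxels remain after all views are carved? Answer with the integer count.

full grid |V| = 216
after view 1 [z-axis, 21 of 36 cells solid] → remaining = 126
after view 2 [x-axis, 10 of 36 cells solid] → remaining = 34

remaining voxels: 34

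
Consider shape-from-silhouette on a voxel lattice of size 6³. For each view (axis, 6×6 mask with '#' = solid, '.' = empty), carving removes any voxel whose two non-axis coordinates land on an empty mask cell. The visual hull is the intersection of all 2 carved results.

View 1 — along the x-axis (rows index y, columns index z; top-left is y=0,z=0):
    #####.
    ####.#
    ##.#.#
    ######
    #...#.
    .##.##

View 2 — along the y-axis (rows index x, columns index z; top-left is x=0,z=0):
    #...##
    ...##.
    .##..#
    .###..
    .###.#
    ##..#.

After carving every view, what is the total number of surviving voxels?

before carving: 216 voxels (6×6×6)
V1 x: intersect with YZ mask (26 set) -- 156 left
V2 y: intersect with XZ mask (18 set) -- 78 left

voxel count = 78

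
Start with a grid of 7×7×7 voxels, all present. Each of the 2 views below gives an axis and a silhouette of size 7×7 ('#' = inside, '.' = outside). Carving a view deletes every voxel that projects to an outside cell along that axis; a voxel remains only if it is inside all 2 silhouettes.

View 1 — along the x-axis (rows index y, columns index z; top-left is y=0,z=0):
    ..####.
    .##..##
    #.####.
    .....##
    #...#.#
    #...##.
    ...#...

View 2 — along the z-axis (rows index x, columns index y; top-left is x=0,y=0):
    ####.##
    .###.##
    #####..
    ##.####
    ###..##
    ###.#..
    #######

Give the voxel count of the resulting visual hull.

remaining voxels: 124

initial block: 7^3 = 343
[1] x-view keeps 22 columns → grid now 154
[2] z-view keeps 38 columns → grid now 124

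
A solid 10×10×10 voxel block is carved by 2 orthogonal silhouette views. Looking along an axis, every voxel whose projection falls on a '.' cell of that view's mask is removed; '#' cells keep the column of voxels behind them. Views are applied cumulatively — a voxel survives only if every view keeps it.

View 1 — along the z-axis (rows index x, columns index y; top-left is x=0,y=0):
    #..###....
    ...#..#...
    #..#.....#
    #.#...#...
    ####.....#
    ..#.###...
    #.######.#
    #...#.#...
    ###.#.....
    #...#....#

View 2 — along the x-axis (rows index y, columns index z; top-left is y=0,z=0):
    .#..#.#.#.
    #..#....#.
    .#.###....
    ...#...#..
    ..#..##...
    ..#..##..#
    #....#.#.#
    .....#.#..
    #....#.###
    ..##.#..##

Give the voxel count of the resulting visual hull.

140 voxels

initial block: 10^3 = 1000
carve view 1 (along z, XY-mask fill 39/100): 390 voxels remain
carve view 2 (along x, YZ-mask fill 36/100): 140 voxels remain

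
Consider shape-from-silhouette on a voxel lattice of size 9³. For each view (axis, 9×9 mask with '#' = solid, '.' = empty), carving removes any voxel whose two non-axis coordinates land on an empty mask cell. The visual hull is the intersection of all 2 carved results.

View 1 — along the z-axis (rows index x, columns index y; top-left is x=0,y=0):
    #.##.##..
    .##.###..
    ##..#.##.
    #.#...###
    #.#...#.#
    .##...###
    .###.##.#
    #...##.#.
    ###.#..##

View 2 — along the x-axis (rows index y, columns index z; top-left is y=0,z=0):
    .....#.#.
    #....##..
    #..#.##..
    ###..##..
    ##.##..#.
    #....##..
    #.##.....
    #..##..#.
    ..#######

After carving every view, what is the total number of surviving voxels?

remaining voxels: 173

initial block: 9^3 = 729
carve view 1 (along z, XY-mask fill 45/81): 405 voxels remain
carve view 2 (along x, YZ-mask fill 36/81): 173 voxels remain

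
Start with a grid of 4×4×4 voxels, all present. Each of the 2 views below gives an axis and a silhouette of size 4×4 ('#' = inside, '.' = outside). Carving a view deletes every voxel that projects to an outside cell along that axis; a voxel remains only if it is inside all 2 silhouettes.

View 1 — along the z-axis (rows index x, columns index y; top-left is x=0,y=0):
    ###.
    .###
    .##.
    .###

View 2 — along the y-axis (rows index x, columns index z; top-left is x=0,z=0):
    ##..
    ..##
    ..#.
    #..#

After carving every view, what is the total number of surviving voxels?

full grid |V| = 64
V1 z: intersect with XY mask (11 set) -- 44 left
V2 y: intersect with XZ mask (7 set) -- 20 left

20 voxels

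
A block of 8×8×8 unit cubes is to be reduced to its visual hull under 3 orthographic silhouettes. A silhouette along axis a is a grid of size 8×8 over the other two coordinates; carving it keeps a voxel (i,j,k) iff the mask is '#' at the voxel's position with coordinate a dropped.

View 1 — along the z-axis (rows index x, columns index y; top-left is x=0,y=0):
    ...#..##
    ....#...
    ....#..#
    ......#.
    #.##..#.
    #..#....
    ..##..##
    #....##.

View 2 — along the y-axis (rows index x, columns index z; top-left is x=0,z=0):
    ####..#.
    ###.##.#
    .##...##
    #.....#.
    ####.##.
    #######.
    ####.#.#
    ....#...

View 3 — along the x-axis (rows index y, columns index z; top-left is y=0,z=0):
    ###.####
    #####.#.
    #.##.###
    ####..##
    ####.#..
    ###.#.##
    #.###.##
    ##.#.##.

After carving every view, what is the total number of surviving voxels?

initial block: 8^3 = 512
[1] z-view keeps 20 columns → grid now 160
[2] y-view keeps 37 columns → grid now 96
[3] x-view keeps 47 columns → grid now 74

74 voxels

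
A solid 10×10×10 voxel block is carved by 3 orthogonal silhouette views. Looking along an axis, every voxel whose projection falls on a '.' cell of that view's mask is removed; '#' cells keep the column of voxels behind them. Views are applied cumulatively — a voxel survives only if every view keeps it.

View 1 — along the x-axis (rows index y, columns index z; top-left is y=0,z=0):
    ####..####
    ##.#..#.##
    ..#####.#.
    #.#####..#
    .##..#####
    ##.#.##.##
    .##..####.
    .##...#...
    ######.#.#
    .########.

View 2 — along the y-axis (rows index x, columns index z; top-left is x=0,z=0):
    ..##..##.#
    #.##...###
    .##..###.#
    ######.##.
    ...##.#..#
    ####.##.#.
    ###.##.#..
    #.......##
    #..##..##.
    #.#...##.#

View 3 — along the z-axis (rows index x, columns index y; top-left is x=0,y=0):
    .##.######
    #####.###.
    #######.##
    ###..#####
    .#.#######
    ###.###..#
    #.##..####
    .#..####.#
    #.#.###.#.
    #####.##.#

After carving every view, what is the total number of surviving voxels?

voxel count = 277

initial block: 10^3 = 1000
after view 1 [x-axis, 66 of 100 cells solid] → remaining = 660
after view 2 [y-axis, 55 of 100 cells solid] → remaining = 360
after view 3 [z-axis, 75 of 100 cells solid] → remaining = 277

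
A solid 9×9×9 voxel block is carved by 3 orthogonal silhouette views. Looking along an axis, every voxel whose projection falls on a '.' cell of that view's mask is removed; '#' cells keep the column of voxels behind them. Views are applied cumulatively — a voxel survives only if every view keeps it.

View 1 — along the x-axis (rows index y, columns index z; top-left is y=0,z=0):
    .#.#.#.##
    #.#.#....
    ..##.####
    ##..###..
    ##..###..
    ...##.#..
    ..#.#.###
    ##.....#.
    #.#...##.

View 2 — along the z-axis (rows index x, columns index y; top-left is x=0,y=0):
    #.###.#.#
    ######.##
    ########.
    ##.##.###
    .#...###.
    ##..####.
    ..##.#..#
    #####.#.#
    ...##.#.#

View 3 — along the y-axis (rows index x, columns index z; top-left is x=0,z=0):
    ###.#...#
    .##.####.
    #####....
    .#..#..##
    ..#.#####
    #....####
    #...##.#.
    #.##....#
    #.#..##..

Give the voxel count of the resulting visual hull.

127 voxels

initial block: 9^3 = 729
after view 1 [x-axis, 39 of 81 cells solid] → remaining = 351
after view 2 [z-axis, 54 of 81 cells solid] → remaining = 237
after view 3 [y-axis, 43 of 81 cells solid] → remaining = 127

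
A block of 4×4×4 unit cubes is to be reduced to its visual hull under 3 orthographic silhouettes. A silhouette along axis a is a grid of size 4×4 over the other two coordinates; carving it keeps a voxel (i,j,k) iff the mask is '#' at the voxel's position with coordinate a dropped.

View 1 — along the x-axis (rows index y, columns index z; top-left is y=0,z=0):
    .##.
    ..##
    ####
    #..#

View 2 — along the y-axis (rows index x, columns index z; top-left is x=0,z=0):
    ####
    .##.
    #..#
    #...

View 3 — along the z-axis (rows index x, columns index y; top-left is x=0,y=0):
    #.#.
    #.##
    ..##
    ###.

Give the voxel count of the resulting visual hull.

initial block: 4^3 = 64
carve view 1 (along x, YZ-mask fill 10/16): 40 voxels remain
carve view 2 (along y, XZ-mask fill 9/16): 22 voxels remain
carve view 3 (along z, XY-mask fill 10/16): 15 voxels remain

remaining voxels: 15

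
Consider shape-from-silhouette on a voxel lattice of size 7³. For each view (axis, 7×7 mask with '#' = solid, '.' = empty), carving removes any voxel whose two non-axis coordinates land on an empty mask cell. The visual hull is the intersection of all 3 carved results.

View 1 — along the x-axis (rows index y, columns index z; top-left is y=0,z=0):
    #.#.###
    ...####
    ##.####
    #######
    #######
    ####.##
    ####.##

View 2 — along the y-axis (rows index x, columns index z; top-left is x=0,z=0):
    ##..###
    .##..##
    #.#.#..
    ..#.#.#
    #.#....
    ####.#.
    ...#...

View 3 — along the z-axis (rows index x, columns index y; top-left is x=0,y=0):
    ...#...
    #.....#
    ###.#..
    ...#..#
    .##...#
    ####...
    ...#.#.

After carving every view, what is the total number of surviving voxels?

full grid |V| = 343
carve view 1 (along x, YZ-mask fill 41/49): 287 voxels remain
carve view 2 (along y, XZ-mask fill 23/49): 133 voxels remain
carve view 3 (along z, XY-mask fill 18/49): 45 voxels remain

45 voxels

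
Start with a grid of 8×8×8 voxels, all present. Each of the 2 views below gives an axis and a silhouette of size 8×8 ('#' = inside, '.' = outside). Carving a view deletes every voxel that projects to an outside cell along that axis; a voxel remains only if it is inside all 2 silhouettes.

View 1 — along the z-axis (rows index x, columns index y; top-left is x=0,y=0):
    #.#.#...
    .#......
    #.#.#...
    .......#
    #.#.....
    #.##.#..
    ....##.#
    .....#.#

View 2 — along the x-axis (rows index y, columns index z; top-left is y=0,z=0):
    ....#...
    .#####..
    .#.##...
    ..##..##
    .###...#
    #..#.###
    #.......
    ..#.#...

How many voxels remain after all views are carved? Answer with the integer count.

remaining voxels: 58

full grid |V| = 512
after view 1 [z-axis, 19 of 64 cells solid] → remaining = 152
after view 2 [x-axis, 25 of 64 cells solid] → remaining = 58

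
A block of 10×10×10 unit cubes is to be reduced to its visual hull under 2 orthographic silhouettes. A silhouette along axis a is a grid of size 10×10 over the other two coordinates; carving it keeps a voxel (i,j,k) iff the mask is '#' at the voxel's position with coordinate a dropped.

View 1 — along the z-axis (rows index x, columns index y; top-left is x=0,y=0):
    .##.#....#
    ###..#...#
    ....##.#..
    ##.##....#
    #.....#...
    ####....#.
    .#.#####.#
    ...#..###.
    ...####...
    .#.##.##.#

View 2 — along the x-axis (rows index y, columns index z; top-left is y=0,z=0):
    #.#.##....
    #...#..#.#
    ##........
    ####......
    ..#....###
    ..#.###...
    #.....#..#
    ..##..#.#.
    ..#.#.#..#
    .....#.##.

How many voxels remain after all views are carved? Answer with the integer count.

before carving: 1000 voxels (10×10×10)
[1] z-view keeps 45 columns → grid now 450
[2] x-view keeps 36 columns → grid now 164

164 voxels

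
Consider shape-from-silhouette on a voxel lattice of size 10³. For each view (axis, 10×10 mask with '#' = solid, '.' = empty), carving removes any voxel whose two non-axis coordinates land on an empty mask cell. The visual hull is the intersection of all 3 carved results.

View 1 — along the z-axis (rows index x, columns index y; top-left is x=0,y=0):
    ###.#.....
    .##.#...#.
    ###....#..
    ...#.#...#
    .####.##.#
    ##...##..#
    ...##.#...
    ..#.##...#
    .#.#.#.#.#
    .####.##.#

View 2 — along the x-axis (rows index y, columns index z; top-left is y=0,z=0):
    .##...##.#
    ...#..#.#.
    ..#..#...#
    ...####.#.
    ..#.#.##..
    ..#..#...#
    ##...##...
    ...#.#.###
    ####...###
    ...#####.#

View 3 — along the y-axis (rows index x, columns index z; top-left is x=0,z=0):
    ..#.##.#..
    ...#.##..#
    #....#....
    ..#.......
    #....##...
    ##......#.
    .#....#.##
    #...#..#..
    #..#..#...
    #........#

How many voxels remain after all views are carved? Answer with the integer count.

start: 10×10×10 = 1000 voxels
[1] z-view keeps 46 columns → grid now 460
[2] x-view keeps 45 columns → grid now 194
[3] y-view keeps 29 columns → grid now 52

voxel count = 52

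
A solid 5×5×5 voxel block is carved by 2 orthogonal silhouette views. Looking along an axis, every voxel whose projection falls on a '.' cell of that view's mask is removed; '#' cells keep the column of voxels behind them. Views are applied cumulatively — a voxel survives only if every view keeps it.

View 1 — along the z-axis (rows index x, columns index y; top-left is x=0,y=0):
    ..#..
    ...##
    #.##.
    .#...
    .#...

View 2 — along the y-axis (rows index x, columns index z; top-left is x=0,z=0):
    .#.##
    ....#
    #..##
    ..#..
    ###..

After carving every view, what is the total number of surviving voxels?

start: 5×5×5 = 125 voxels
V1 z: intersect with XY mask (8 set) -- 40 left
V2 y: intersect with XZ mask (11 set) -- 18 left

18 voxels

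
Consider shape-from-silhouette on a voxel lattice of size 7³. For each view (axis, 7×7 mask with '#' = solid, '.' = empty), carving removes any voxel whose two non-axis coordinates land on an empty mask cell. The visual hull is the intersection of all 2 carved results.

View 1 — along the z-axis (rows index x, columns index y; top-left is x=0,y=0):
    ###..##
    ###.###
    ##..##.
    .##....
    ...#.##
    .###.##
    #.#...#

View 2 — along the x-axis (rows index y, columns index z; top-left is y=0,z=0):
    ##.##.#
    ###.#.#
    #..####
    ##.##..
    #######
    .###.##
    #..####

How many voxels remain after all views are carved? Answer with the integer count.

before carving: 343 voxels (7×7×7)
  1. axis=2 (XY plane), |mask|=28  ⇒  voxels=196
  2. axis=0 (YZ plane), |mask|=36  ⇒  voxels=142

remaining voxels: 142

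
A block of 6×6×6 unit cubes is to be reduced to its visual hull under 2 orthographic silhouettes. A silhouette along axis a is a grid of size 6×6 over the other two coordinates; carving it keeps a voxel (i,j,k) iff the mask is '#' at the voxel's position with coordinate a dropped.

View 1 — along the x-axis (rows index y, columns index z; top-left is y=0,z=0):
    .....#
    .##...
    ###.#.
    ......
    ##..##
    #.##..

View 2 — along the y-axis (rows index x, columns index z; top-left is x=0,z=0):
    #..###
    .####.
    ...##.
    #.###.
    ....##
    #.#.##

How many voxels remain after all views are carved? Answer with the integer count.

voxel count = 43

before carving: 216 voxels (6×6×6)
step 1: project along x, AND mask (14/36) → |grid| = 84
step 2: project along y, AND mask (20/36) → |grid| = 43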